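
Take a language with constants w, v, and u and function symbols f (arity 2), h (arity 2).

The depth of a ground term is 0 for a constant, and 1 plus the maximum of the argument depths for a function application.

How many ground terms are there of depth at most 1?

Let N_k = |{terms of depth ≤ k}|. Then N_0 = 3 and N_k = 3 + N_{k-1}^2 + N_{k-1}^2 for k ≥ 1 (one summand per function symbol, arity giving the exponent).
N_0 = 3
N_1 = 3 + 3^2 + 3^2 = 21

21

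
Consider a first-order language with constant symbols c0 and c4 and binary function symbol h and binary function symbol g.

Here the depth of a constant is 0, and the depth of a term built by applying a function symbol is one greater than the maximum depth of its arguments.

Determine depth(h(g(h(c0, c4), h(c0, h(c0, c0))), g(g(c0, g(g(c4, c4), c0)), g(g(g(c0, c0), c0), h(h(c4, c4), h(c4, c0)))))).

5

depth(h(c0, c4)) = 1 + max(0, 0) = 1
depth(h(c0, c0)) = 1 + max(0, 0) = 1
depth(h(c0, h(c0, c0))) = 1 + max(0, 1) = 2
depth(g(h(c0, c4), h(c0, h(c0, c0)))) = 1 + max(1, 2) = 3
depth(g(c4, c4)) = 1 + max(0, 0) = 1
depth(g(g(c4, c4), c0)) = 1 + max(1, 0) = 2
depth(g(c0, g(g(c4, c4), c0))) = 1 + max(0, 2) = 3
depth(g(c0, c0)) = 1 + max(0, 0) = 1
depth(g(g(c0, c0), c0)) = 1 + max(1, 0) = 2
depth(h(c4, c4)) = 1 + max(0, 0) = 1
depth(h(c4, c0)) = 1 + max(0, 0) = 1
depth(h(h(c4, c4), h(c4, c0))) = 1 + max(1, 1) = 2
depth(g(g(g(c0, c0), c0), h(h(c4, c4), h(c4, c0)))) = 1 + max(2, 2) = 3
depth(g(g(c0, g(g(c4, c4), c0)), g(g(g(c0, c0), c0), h(h(c4, c4), h(c4, c0))))) = 1 + max(3, 3) = 4
depth(h(g(h(c0, c4), h(c0, h(c0, c0))), g(g(c0, g(g(c4, c4), c0)), g(g(g(c0, c0), c0), h(h(c4, c4), h(c4, c0)))))) = 1 + max(3, 4) = 5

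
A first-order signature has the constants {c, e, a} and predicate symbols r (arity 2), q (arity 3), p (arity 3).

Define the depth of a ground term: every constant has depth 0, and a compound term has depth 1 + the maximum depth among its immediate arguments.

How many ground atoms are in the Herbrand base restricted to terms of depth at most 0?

63

First count ground terms of depth ≤ 0.
With no function symbols every ground term is a constant, so there are exactly 3 ground terms at every depth bound.
N_0 = 3
Explicitly: c, e, a.
So |H| = 3.
Each predicate of arity r yields |H|^r ground atoms (one per choice of an r-tuple from H):
  r: 3^2 = 9;  q: 3^3 = 27;  p: 3^3 = 27
Total ground atoms: 9 + 27 + 27 = 63.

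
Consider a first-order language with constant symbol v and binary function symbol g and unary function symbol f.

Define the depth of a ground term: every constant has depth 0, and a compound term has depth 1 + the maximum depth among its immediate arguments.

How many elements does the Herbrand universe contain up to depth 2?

13

Let N_k count ground terms of depth at most k. Each non-constant term of depth ≤ k is some function symbol applied to depth-≤(k−1) arguments, giving N_k = 1 + N_{k-1}^2 + N_{k-1}.
N_0 = 1
N_1 = 1 + 1^2 + 1 = 3
N_2 = 1 + 3^2 + 3 = 13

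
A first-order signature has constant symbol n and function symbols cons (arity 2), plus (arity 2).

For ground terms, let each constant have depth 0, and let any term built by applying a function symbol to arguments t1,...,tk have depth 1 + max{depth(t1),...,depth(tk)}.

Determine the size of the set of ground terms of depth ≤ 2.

19

Count level by level. With function symbols cons/2, plus/2, the terms of depth ≤ k are the 1 constant together with each function applied to depth-≤(k−1) tuples, so N_k = 1 + N_{k-1}^2 + N_{k-1}^2.
N_0 = 1
N_1 = 1 + 1^2 + 1^2 = 3
N_2 = 1 + 3^2 + 3^2 = 19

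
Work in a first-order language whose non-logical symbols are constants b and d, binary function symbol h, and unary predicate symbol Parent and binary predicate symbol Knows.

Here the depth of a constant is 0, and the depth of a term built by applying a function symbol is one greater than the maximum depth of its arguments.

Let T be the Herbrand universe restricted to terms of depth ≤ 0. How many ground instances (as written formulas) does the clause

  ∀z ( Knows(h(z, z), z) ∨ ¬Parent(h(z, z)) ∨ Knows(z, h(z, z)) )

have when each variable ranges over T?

Ground terms of depth ≤ 0:
  Write N_k for the number of ground terms of depth ≤ k. A term of depth ≤ k is either a constant or a function symbol applied to arguments of depth ≤ k−1, so N_k = 2 + N_{k-1}^2.
  N_0 = 2
So there are 2 ground terms available for substitution.
There is 1 variable to instantiate (z),  occurring in at least one literal, so different choices give different ground instances.
Number of ground instances = 2.

2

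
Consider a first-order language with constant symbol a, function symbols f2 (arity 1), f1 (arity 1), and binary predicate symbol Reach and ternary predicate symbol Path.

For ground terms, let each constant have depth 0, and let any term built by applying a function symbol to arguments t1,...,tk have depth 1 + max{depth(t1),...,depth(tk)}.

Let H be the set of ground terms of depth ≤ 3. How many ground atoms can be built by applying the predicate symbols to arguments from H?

First count ground terms of depth ≤ 3.
Count level by level. With function symbols f2/1, f1/1, the terms of depth ≤ k are the 1 constant together with each function applied to depth-≤(k−1) tuples, so N_k = 1 + N_{k-1} + N_{k-1}.
N_0 = 1
N_1 = 1 + 1 + 1 = 3
N_2 = 1 + 3 + 3 = 7
N_3 = 1 + 7 + 7 = 15
So |H| = 15.
For each predicate symbol, the number of ground atoms is |H| raised to its arity; summing:
  Reach: 15^2 = 225;  Path: 15^3 = 3375
Total ground atoms: 225 + 3375 = 3600.

3600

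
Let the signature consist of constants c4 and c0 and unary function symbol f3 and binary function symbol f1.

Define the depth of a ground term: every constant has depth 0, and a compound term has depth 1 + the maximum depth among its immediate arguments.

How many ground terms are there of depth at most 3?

5552

Write N_k for the number of ground terms of depth ≤ k. A term of depth ≤ k is either a constant or a function symbol applied to arguments of depth ≤ k−1, so N_k = 2 + N_{k-1} + N_{k-1}^2.
N_0 = 2
N_1 = 2 + 2 + 2^2 = 8
N_2 = 2 + 8 + 8^2 = 74
N_3 = 2 + 74 + 74^2 = 5552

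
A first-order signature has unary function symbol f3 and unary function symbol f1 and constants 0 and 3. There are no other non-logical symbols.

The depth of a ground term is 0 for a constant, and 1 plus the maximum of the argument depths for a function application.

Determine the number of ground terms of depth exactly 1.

4

Let N_k = |{terms of depth ≤ k}|. Then N_0 = 2 and N_k = 2 + N_{k-1} + N_{k-1} for k ≥ 1 (one summand per function symbol, arity giving the exponent).
N_0 = 2
N_1 = 2 + 2 + 2 = 6
Terms of depth exactly 1: N_1 − N_0 = 6 − 2 = 4.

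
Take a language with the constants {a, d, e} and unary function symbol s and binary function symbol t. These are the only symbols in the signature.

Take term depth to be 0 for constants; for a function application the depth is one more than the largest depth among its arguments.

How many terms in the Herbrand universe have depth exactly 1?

12

Count level by level. With function symbols s/1, t/2, the terms of depth ≤ k are the 3 constants together with each function applied to depth-≤(k−1) tuples, so N_k = 3 + N_{k-1} + N_{k-1}^2.
N_0 = 3
N_1 = 3 + 3 + 3^2 = 15
Terms of depth exactly 1: N_1 − N_0 = 15 − 3 = 12.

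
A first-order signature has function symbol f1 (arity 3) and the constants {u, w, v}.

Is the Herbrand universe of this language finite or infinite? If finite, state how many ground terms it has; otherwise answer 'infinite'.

The signature has at least one function symbol (f1, arity 3) and at least one constant (u).
Iterating f1 gives infinitely many distinct ground terms: u, f1(u, u, u), f1(f1(u, u, u), f1(u, u, u), f1(u, u, u)), ...
So the Herbrand universe is infinite.

infinite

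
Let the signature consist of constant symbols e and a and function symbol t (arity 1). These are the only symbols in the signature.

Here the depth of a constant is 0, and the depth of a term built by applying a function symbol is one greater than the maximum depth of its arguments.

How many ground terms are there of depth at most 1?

If N_k denotes the number of depth-≤k ground terms, the 2 constants give N_0 = 2, and each function symbol of arity r contributes N_{k-1}^r new terms at level k: N_k = 2 + N_{k-1}.
N_0 = 2
N_1 = 2 + 2 = 4
Explicitly: e, a, t(e), t(a).

4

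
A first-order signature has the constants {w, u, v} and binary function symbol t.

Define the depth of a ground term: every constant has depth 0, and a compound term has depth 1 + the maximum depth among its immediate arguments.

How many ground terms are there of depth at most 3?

21612

Let N_k count ground terms of depth at most k. Each non-constant term of depth ≤ k is some function symbol applied to depth-≤(k−1) arguments, giving N_k = 3 + N_{k-1}^2.
N_0 = 3
N_1 = 3 + 3^2 = 12
N_2 = 3 + 12^2 = 147
N_3 = 3 + 147^2 = 21612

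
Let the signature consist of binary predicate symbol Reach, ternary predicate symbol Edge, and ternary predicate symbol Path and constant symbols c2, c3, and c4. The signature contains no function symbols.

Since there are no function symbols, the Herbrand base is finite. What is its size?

With no function symbols, the Herbrand universe is just the 3 constants.
Ground atoms per predicate: Reach: 3^2 = 9, Edge: 3^3 = 27, Path: 3^3 = 27.
Herbrand base size = 9 + 27 + 27 = 63.

63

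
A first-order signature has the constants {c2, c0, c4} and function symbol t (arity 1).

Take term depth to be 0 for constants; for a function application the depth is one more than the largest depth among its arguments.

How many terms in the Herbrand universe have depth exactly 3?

If N_k denotes the number of depth-≤k ground terms, the 3 constants give N_0 = 3, and each function symbol of arity r contributes N_{k-1}^r new terms at level k: N_k = 3 + N_{k-1}.
N_0 = 3
N_1 = 3 + 3 = 6
N_2 = 3 + 6 = 9
N_3 = 3 + 9 = 12
Terms of depth exactly 3: N_3 − N_2 = 12 − 9 = 3.

3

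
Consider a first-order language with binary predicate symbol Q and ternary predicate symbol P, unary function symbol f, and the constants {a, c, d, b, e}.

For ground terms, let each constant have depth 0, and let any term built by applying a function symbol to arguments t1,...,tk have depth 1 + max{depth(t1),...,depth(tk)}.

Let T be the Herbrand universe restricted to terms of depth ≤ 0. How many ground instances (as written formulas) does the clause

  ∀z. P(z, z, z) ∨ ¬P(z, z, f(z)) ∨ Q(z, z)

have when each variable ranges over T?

Ground terms of depth ≤ 0:
  If N_k denotes the number of depth-≤k ground terms, the 5 constants give N_0 = 5, and each function symbol of arity r contributes N_{k-1}^r new terms at level k: N_k = 5 + N_{k-1}.
  N_0 = 5
  Explicitly: a, c, d, b, e.
So there are 5 ground terms available for substitution.
The body mentions the single quantified variable z; since ground terms form a free algebra, no two substitutions collapse to the same formula.
Number of ground instances = 5.

5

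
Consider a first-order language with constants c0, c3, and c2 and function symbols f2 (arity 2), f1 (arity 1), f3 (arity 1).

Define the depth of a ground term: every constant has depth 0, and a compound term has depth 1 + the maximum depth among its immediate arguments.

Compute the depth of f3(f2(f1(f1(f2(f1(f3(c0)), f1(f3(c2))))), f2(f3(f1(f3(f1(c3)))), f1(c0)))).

7

depth(f3(c0)) = 1 + depth(c0) = 1 + 0 = 1
depth(f1(f3(c0))) = 1 + depth(f3(c0)) = 1 + 1 = 2
depth(f3(c2)) = 1 + depth(c2) = 1 + 0 = 1
depth(f1(f3(c2))) = 1 + depth(f3(c2)) = 1 + 1 = 2
depth(f2(f1(f3(c0)), f1(f3(c2)))) = 1 + max(2, 2) = 3
depth(f1(f2(f1(f3(c0)), f1(f3(c2))))) = 1 + depth(f2(f1(f3(c0)), f1(f3(c2)))) = 1 + 3 = 4
depth(f1(f1(f2(f1(f3(c0)), f1(f3(c2)))))) = 1 + depth(f1(f2(f1(f3(c0)), f1(f3(c2))))) = 1 + 4 = 5
depth(f1(c3)) = 1 + depth(c3) = 1 + 0 = 1
depth(f3(f1(c3))) = 1 + depth(f1(c3)) = 1 + 1 = 2
depth(f1(f3(f1(c3)))) = 1 + depth(f3(f1(c3))) = 1 + 2 = 3
depth(f3(f1(f3(f1(c3))))) = 1 + depth(f1(f3(f1(c3)))) = 1 + 3 = 4
depth(f1(c0)) = 1 + depth(c0) = 1 + 0 = 1
depth(f2(f3(f1(f3(f1(c3)))), f1(c0))) = 1 + max(4, 1) = 5
depth(f2(f1(f1(f2(f1(f3(c0)), f1(f3(c2))))), f2(f3(f1(f3(f1(c3)))), f1(c0)))) = 1 + max(5, 5) = 6
depth(f3(f2(f1(f1(f2(f1(f3(c0)), f1(f3(c2))))), f2(f3(f1(f3(f1(c3)))), f1(c0))))) = 1 + depth(f2(f1(f1(f2(f1(f3(c0)), f1(f3(c2))))), f2(f3(f1(f3(f1(c3)))), f1(c0)))) = 1 + 6 = 7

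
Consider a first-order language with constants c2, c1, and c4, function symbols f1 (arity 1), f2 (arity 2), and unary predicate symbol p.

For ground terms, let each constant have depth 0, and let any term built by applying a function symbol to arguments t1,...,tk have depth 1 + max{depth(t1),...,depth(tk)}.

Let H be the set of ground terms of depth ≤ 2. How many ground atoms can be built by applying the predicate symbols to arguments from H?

First count ground terms of depth ≤ 2.
Write N_k for the number of ground terms of depth ≤ k. A term of depth ≤ k is either a constant or a function symbol applied to arguments of depth ≤ k−1, so N_k = 3 + N_{k-1} + N_{k-1}^2.
N_0 = 3
N_1 = 3 + 3 + 3^2 = 15
N_2 = 3 + 15 + 15^2 = 243
So |H| = 243.
A ground atom is a predicate applied to a tuple of terms from H, so the count is the sum over predicates of |H|^arity:
  p: 243
Total ground atoms: 243.

243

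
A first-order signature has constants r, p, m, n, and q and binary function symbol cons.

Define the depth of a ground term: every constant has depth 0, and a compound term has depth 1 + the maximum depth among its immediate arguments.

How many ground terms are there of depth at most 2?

Count level by level. With function symbols cons/2, the terms of depth ≤ k are the 5 constants together with each function applied to depth-≤(k−1) tuples, so N_k = 5 + N_{k-1}^2.
N_0 = 5
N_1 = 5 + 5^2 = 30
N_2 = 5 + 30^2 = 905

905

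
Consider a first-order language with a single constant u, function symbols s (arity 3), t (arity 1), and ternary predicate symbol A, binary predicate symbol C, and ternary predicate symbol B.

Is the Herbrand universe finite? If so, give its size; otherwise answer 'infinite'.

infinite

The signature has at least one function symbol (s, arity 3) and at least one constant (u).
Iterating s gives infinitely many distinct ground terms: u, s(u, u, u), s(s(u, u, u), s(u, u, u), s(u, u, u)), ...
So the Herbrand universe is infinite.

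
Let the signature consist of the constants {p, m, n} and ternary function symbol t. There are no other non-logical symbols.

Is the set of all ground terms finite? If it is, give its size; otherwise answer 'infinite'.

The signature has at least one function symbol (t, arity 3) and at least one constant (p).
Iterating t gives infinitely many distinct ground terms: p, t(p, p, p), t(t(p, p, p), t(p, p, p), t(p, p, p)), ...
So the Herbrand universe is infinite.

infinite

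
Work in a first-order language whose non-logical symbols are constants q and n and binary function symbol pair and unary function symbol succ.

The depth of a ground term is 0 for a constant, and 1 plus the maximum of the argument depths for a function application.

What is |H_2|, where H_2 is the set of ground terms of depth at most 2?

74

Write N_k for the number of ground terms of depth ≤ k. A term of depth ≤ k is either a constant or a function symbol applied to arguments of depth ≤ k−1, so N_k = 2 + N_{k-1}^2 + N_{k-1}.
N_0 = 2
N_1 = 2 + 2^2 + 2 = 8
N_2 = 2 + 8^2 + 8 = 74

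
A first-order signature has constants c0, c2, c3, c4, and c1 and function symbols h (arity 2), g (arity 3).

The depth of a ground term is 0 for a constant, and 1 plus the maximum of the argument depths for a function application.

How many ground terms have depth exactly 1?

Count level by level. With function symbols h/2, g/3, the terms of depth ≤ k are the 5 constants together with each function applied to depth-≤(k−1) tuples, so N_k = 5 + N_{k-1}^2 + N_{k-1}^3.
N_0 = 5
N_1 = 5 + 5^2 + 5^3 = 155
Terms of depth exactly 1: N_1 − N_0 = 155 − 5 = 150.

150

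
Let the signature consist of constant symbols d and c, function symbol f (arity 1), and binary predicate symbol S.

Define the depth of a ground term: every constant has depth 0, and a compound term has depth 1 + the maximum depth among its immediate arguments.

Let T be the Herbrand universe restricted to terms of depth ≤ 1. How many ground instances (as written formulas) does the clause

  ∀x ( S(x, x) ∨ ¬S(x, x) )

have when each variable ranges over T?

4

Ground terms of depth ≤ 1:
  Write N_k for the number of ground terms of depth ≤ k. A term of depth ≤ k is either a constant or a function symbol applied to arguments of depth ≤ k−1, so N_k = 2 + N_{k-1}.
  N_0 = 2
  N_1 = 2 + 2 = 4
  Explicitly: d, c, f(d), f(c).
So there are 4 ground terms available for substitution.
The variable x ranges independently over the available ground terms, and distinct assignments produce distinct instances.
Number of ground instances = 4.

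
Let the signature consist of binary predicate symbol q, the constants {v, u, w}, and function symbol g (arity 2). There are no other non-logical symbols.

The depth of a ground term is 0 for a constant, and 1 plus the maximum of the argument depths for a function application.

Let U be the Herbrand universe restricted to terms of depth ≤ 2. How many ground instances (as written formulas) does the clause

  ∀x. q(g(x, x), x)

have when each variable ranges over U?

Ground terms of depth ≤ 2:
  Count level by level. With function symbols g/2, the terms of depth ≤ k are the 3 constants together with each function applied to depth-≤(k−1) tuples, so N_k = 3 + N_{k-1}^2.
  N_0 = 3
  N_1 = 3 + 3^2 = 12
  N_2 = 3 + 12^2 = 147
So there are 147 ground terms available for substitution.
There is 1 variable to instantiate (x),  occurring in at least one literal, so different choices give different ground instances.
Number of ground instances = 147.

147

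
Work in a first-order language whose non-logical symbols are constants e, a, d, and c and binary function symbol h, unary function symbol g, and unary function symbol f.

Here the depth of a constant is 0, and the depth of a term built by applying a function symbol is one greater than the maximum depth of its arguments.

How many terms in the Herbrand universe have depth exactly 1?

24

Write N_k for the number of ground terms of depth ≤ k. A term of depth ≤ k is either a constant or a function symbol applied to arguments of depth ≤ k−1, so N_k = 4 + N_{k-1}^2 + N_{k-1} + N_{k-1}.
N_0 = 4
N_1 = 4 + 4^2 + 4 + 4 = 28
Terms of depth exactly 1: N_1 − N_0 = 28 − 4 = 24.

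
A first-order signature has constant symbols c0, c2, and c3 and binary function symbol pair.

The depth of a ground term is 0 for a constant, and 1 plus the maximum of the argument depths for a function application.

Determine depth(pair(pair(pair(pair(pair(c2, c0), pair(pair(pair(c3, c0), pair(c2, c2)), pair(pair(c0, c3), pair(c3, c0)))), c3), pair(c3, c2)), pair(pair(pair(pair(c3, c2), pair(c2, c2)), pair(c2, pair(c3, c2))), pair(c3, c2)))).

7

depth(pair(c2, c0)) = 1 + max(0, 0) = 1
depth(pair(c3, c0)) = 1 + max(0, 0) = 1
depth(pair(c2, c2)) = 1 + max(0, 0) = 1
depth(pair(pair(c3, c0), pair(c2, c2))) = 1 + max(1, 1) = 2
depth(pair(c0, c3)) = 1 + max(0, 0) = 1
depth(pair(pair(c0, c3), pair(c3, c0))) = 1 + max(1, 1) = 2
depth(pair(pair(pair(c3, c0), pair(c2, c2)), pair(pair(c0, c3), pair(c3, c0)))) = 1 + max(2, 2) = 3
depth(pair(pair(c2, c0), pair(pair(pair(c3, c0), pair(c2, c2)), pair(pair(c0, c3), pair(c3, c0))))) = 1 + max(1, 3) = 4
depth(pair(pair(pair(c2, c0), pair(pair(pair(c3, c0), pair(c2, c2)), pair(pair(c0, c3), pair(c3, c0)))), c3)) = 1 + max(4, 0) = 5
depth(pair(c3, c2)) = 1 + max(0, 0) = 1
depth(pair(pair(pair(pair(c2, c0), pair(pair(pair(c3, c0), pair(c2, c2)), pair(pair(c0, c3), pair(c3, c0)))), c3), pair(c3, c2))) = 1 + max(5, 1) = 6
depth(pair(pair(c3, c2), pair(c2, c2))) = 1 + max(1, 1) = 2
depth(pair(c2, pair(c3, c2))) = 1 + max(0, 1) = 2
depth(pair(pair(pair(c3, c2), pair(c2, c2)), pair(c2, pair(c3, c2)))) = 1 + max(2, 2) = 3
depth(pair(pair(pair(pair(c3, c2), pair(c2, c2)), pair(c2, pair(c3, c2))), pair(c3, c2))) = 1 + max(3, 1) = 4
depth(pair(pair(pair(pair(pair(c2, c0), pair(pair(pair(c3, c0), pair(c2, c2)), pair(pair(c0, c3), pair(c3, c0)))), c3), pair(c3, c2)), pair(pair(pair(pair(c3, c2), pair(c2, c2)), pair(c2, pair(c3, c2))), pair(c3, c2)))) = 1 + max(6, 4) = 7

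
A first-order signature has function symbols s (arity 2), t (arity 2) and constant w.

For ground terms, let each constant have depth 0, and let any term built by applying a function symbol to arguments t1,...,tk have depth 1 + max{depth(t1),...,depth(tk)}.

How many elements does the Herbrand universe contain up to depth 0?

If N_k denotes the number of depth-≤k ground terms, the 1 constant gives N_0 = 1, and each function symbol of arity r contributes N_{k-1}^r new terms at level k: N_k = 1 + N_{k-1}^2 + N_{k-1}^2.
N_0 = 1
Explicitly: w.

1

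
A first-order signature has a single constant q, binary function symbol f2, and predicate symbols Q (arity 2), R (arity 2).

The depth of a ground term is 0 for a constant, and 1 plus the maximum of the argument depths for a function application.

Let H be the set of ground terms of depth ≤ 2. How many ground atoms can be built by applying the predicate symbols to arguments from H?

50

First count ground terms of depth ≤ 2.
Let N_k count ground terms of depth at most k. Each non-constant term of depth ≤ k is some function symbol applied to depth-≤(k−1) arguments, giving N_k = 1 + N_{k-1}^2.
N_0 = 1
N_1 = 1 + 1^2 = 2
N_2 = 1 + 2^2 = 5
So |H| = 5.
For each predicate symbol, the number of ground atoms is |H| raised to its arity; summing:
  Q: 5^2 = 25;  R: 5^2 = 25
Total ground atoms: 25 + 25 = 50.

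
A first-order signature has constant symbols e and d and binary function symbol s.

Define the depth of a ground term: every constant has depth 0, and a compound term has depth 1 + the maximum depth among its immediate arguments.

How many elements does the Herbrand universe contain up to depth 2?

38

If N_k denotes the number of depth-≤k ground terms, the 2 constants give N_0 = 2, and each function symbol of arity r contributes N_{k-1}^r new terms at level k: N_k = 2 + N_{k-1}^2.
N_0 = 2
N_1 = 2 + 2^2 = 6
N_2 = 2 + 6^2 = 38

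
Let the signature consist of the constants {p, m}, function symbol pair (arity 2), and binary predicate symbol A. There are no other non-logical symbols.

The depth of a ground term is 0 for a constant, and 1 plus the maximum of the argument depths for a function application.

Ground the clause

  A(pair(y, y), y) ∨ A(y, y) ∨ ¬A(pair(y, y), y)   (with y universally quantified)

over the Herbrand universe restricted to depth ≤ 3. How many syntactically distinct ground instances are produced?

Ground terms of depth ≤ 3:
  If N_k denotes the number of depth-≤k ground terms, the 2 constants give N_0 = 2, and each function symbol of arity r contributes N_{k-1}^r new terms at level k: N_k = 2 + N_{k-1}^2.
  N_0 = 2
  N_1 = 2 + 2^2 = 6
  N_2 = 2 + 6^2 = 38
  N_3 = 2 + 38^2 = 1446
So there are 1446 ground terms available for substitution.
The clause has 1 distinct variable (y), which appears in the body. In the free term algebra distinct substitutions yield syntactically distinct ground instances.
Number of ground instances = 1446.

1446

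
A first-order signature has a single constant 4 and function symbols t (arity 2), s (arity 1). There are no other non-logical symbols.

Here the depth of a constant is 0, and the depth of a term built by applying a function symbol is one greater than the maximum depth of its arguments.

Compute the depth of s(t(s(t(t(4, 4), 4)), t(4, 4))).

5

depth(t(4, 4)) = 1 + max(0, 0) = 1
depth(t(t(4, 4), 4)) = 1 + max(1, 0) = 2
depth(s(t(t(4, 4), 4))) = 1 + depth(t(t(4, 4), 4)) = 1 + 2 = 3
depth(t(s(t(t(4, 4), 4)), t(4, 4))) = 1 + max(3, 1) = 4
depth(s(t(s(t(t(4, 4), 4)), t(4, 4)))) = 1 + depth(t(s(t(t(4, 4), 4)), t(4, 4))) = 1 + 4 = 5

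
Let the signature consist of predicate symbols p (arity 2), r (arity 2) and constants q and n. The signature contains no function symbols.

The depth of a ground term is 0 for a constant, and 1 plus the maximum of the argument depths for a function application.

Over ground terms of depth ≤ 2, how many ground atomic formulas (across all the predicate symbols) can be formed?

First count ground terms of depth ≤ 2.
With no function symbols every ground term is a constant, so there are exactly 2 ground terms at every depth bound.
N_0 = 2
N_1 = 2
N_2 = 2
So |H| = 2.
A ground atom is a predicate applied to a tuple of terms from H, so the count is the sum over predicates of |H|^arity:
  p: 2^2 = 4;  r: 2^2 = 4
Total ground atoms: 4 + 4 = 8.

8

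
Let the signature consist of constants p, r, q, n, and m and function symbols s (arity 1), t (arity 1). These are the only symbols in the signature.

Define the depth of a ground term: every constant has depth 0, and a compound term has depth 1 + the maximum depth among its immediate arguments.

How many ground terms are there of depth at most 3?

75

Count level by level. With function symbols s/1, t/1, the terms of depth ≤ k are the 5 constants together with each function applied to depth-≤(k−1) tuples, so N_k = 5 + N_{k-1} + N_{k-1}.
N_0 = 5
N_1 = 5 + 5 + 5 = 15
N_2 = 5 + 15 + 15 = 35
N_3 = 5 + 35 + 35 = 75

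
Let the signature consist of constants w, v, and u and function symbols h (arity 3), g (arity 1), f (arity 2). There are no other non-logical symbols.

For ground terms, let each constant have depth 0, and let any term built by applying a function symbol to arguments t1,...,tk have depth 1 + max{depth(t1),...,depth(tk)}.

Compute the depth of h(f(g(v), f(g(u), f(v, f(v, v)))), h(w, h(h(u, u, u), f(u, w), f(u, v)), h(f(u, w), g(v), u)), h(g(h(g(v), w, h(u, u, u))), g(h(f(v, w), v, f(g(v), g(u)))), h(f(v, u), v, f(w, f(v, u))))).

6

depth(g(v)) = 1 + depth(v) = 1 + 0 = 1
depth(g(u)) = 1 + depth(u) = 1 + 0 = 1
depth(f(v, v)) = 1 + max(0, 0) = 1
depth(f(v, f(v, v))) = 1 + max(0, 1) = 2
depth(f(g(u), f(v, f(v, v)))) = 1 + max(1, 2) = 3
depth(f(g(v), f(g(u), f(v, f(v, v))))) = 1 + max(1, 3) = 4
depth(h(u, u, u)) = 1 + max(0, 0, 0) = 1
depth(f(u, w)) = 1 + max(0, 0) = 1
depth(f(u, v)) = 1 + max(0, 0) = 1
depth(h(h(u, u, u), f(u, w), f(u, v))) = 1 + max(1, 1, 1) = 2
depth(h(f(u, w), g(v), u)) = 1 + max(1, 1, 0) = 2
depth(h(w, h(h(u, u, u), f(u, w), f(u, v)), h(f(u, w), g(v), u))) = 1 + max(0, 2, 2) = 3
depth(h(g(v), w, h(u, u, u))) = 1 + max(1, 0, 1) = 2
depth(g(h(g(v), w, h(u, u, u)))) = 1 + depth(h(g(v), w, h(u, u, u))) = 1 + 2 = 3
depth(f(v, w)) = 1 + max(0, 0) = 1
depth(f(g(v), g(u))) = 1 + max(1, 1) = 2
depth(h(f(v, w), v, f(g(v), g(u)))) = 1 + max(1, 0, 2) = 3
depth(g(h(f(v, w), v, f(g(v), g(u))))) = 1 + depth(h(f(v, w), v, f(g(v), g(u)))) = 1 + 3 = 4
depth(f(v, u)) = 1 + max(0, 0) = 1
depth(f(w, f(v, u))) = 1 + max(0, 1) = 2
depth(h(f(v, u), v, f(w, f(v, u)))) = 1 + max(1, 0, 2) = 3
depth(h(g(h(g(v), w, h(u, u, u))), g(h(f(v, w), v, f(g(v), g(u)))), h(f(v, u), v, f(w, f(v, u))))) = 1 + max(3, 4, 3) = 5
depth(h(f(g(v), f(g(u), f(v, f(v, v)))), h(w, h(h(u, u, u), f(u, w), f(u, v)), h(f(u, w), g(v), u)), h(g(h(g(v), w, h(u, u, u))), g(h(f(v, w), v, f(g(v), g(u)))), h(f(v, u), v, f(w, f(v, u)))))) = 1 + max(4, 3, 5) = 6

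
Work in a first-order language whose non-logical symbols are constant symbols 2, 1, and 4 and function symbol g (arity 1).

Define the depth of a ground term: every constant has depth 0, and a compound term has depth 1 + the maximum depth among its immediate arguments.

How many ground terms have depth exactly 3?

If N_k denotes the number of depth-≤k ground terms, the 3 constants give N_0 = 3, and each function symbol of arity r contributes N_{k-1}^r new terms at level k: N_k = 3 + N_{k-1}.
N_0 = 3
N_1 = 3 + 3 = 6
N_2 = 3 + 6 = 9
N_3 = 3 + 9 = 12
Terms of depth exactly 3: N_3 − N_2 = 12 − 9 = 3.

3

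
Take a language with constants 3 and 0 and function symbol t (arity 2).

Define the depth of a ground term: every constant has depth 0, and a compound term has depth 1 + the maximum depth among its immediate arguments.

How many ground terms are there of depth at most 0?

2

Write N_k for the number of ground terms of depth ≤ k. A term of depth ≤ k is either a constant or a function symbol applied to arguments of depth ≤ k−1, so N_k = 2 + N_{k-1}^2.
N_0 = 2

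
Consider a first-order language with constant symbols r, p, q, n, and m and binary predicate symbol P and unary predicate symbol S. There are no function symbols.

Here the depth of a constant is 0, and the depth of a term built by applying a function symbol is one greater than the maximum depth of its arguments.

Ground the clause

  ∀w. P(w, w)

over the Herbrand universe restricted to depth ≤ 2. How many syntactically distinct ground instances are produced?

Ground terms of depth ≤ 2:
  With no function symbols every ground term is a constant, so there are exactly 5 ground terms at every depth bound.
  N_0 = 5
  N_1 = 5
  N_2 = 5
  Explicitly: r, p, q, n, m.
So there are 5 ground terms available for substitution.
The variable w ranges independently over the available ground terms, and distinct assignments produce distinct instances.
Number of ground instances = 5.

5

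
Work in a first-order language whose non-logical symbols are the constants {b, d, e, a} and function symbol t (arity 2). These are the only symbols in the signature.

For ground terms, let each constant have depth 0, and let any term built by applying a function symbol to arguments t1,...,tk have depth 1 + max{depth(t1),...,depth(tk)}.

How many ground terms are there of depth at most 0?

4

Let N_k = |{terms of depth ≤ k}|. Then N_0 = 4 and N_k = 4 + N_{k-1}^2 for k ≥ 1 (one summand per function symbol, arity giving the exponent).
N_0 = 4
Explicitly: b, d, e, a.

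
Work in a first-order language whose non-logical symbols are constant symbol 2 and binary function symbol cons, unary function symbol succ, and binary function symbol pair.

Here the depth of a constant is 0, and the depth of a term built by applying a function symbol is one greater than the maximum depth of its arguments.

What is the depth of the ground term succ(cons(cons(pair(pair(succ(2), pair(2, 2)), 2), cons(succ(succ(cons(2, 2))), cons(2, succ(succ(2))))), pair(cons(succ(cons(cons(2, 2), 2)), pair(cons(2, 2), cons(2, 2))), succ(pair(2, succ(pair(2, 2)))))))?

depth(succ(2)) = 1 + depth(2) = 1 + 0 = 1
depth(pair(2, 2)) = 1 + max(0, 0) = 1
depth(pair(succ(2), pair(2, 2))) = 1 + max(1, 1) = 2
depth(pair(pair(succ(2), pair(2, 2)), 2)) = 1 + max(2, 0) = 3
depth(cons(2, 2)) = 1 + max(0, 0) = 1
depth(succ(cons(2, 2))) = 1 + depth(cons(2, 2)) = 1 + 1 = 2
depth(succ(succ(cons(2, 2)))) = 1 + depth(succ(cons(2, 2))) = 1 + 2 = 3
depth(succ(succ(2))) = 1 + depth(succ(2)) = 1 + 1 = 2
depth(cons(2, succ(succ(2)))) = 1 + max(0, 2) = 3
depth(cons(succ(succ(cons(2, 2))), cons(2, succ(succ(2))))) = 1 + max(3, 3) = 4
depth(cons(pair(pair(succ(2), pair(2, 2)), 2), cons(succ(succ(cons(2, 2))), cons(2, succ(succ(2)))))) = 1 + max(3, 4) = 5
depth(cons(cons(2, 2), 2)) = 1 + max(1, 0) = 2
depth(succ(cons(cons(2, 2), 2))) = 1 + depth(cons(cons(2, 2), 2)) = 1 + 2 = 3
depth(pair(cons(2, 2), cons(2, 2))) = 1 + max(1, 1) = 2
depth(cons(succ(cons(cons(2, 2), 2)), pair(cons(2, 2), cons(2, 2)))) = 1 + max(3, 2) = 4
depth(succ(pair(2, 2))) = 1 + depth(pair(2, 2)) = 1 + 1 = 2
depth(pair(2, succ(pair(2, 2)))) = 1 + max(0, 2) = 3
depth(succ(pair(2, succ(pair(2, 2))))) = 1 + depth(pair(2, succ(pair(2, 2)))) = 1 + 3 = 4
depth(pair(cons(succ(cons(cons(2, 2), 2)), pair(cons(2, 2), cons(2, 2))), succ(pair(2, succ(pair(2, 2)))))) = 1 + max(4, 4) = 5
depth(cons(cons(pair(pair(succ(2), pair(2, 2)), 2), cons(succ(succ(cons(2, 2))), cons(2, succ(succ(2))))), pair(cons(succ(cons(cons(2, 2), 2)), pair(cons(2, 2), cons(2, 2))), succ(pair(2, succ(pair(2, 2))))))) = 1 + max(5, 5) = 6
depth(succ(cons(cons(pair(pair(succ(2), pair(2, 2)), 2), cons(succ(succ(cons(2, 2))), cons(2, succ(succ(2))))), pair(cons(succ(cons(cons(2, 2), 2)), pair(cons(2, 2), cons(2, 2))), succ(pair(2, succ(pair(2, 2)))))))) = 1 + depth(cons(cons(pair(pair(succ(2), pair(2, 2)), 2), cons(succ(succ(cons(2, 2))), cons(2, succ(succ(2))))), pair(cons(succ(cons(cons(2, 2), 2)), pair(cons(2, 2), cons(2, 2))), succ(pair(2, succ(pair(2, 2))))))) = 1 + 6 = 7

7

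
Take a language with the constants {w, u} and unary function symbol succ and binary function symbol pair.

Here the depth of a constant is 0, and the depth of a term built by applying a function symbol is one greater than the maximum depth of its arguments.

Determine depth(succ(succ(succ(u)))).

3

depth(succ(u)) = 1 + depth(u) = 1 + 0 = 1
depth(succ(succ(u))) = 1 + depth(succ(u)) = 1 + 1 = 2
depth(succ(succ(succ(u)))) = 1 + depth(succ(succ(u))) = 1 + 2 = 3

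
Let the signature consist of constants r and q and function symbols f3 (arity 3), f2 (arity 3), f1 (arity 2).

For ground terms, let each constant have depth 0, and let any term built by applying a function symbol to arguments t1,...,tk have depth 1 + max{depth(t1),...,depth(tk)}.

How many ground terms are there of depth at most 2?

Let N_k = |{terms of depth ≤ k}|. Then N_0 = 2 and N_k = 2 + N_{k-1}^3 + N_{k-1}^3 + N_{k-1}^2 for k ≥ 1 (one summand per function symbol, arity giving the exponent).
N_0 = 2
N_1 = 2 + 2^3 + 2^3 + 2^2 = 22
N_2 = 2 + 22^3 + 22^3 + 22^2 = 21782

21782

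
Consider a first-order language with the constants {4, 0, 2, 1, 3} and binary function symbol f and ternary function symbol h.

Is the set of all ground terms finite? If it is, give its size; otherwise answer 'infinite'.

infinite

The signature has at least one function symbol (f, arity 2) and at least one constant (4).
Iterating f gives infinitely many distinct ground terms: 4, f(4, 4), f(f(4, 4), f(4, 4)), ...
So the Herbrand universe is infinite.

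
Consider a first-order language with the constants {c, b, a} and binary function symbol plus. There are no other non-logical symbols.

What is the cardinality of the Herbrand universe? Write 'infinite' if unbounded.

infinite

The signature has at least one function symbol (plus, arity 2) and at least one constant (c).
Iterating plus gives infinitely many distinct ground terms: c, plus(c, c), plus(plus(c, c), plus(c, c)), ...
So the Herbrand universe is infinite.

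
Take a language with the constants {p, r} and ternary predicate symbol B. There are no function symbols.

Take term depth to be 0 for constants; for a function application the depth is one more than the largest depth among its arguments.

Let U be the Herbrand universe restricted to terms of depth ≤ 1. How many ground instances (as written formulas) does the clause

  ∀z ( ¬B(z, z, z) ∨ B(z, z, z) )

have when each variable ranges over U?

2

Ground terms of depth ≤ 1:
  With no function symbols every ground term is a constant, so there are exactly 2 ground terms at every depth bound.
  N_0 = 2
  N_1 = 2
So there are 2 ground terms available for substitution.
There is 1 variable to instantiate (z),  occurring in at least one literal, so different choices give different ground instances.
Number of ground instances = 2.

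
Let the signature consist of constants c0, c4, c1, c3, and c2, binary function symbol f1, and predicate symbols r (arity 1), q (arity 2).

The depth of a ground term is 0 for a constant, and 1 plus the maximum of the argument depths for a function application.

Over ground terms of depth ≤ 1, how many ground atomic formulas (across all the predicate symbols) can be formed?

930

First count ground terms of depth ≤ 1.
Write N_k for the number of ground terms of depth ≤ k. A term of depth ≤ k is either a constant or a function symbol applied to arguments of depth ≤ k−1, so N_k = 5 + N_{k-1}^2.
N_0 = 5
N_1 = 5 + 5^2 = 30
So |H| = 30.
For each predicate symbol, the number of ground atoms is |H| raised to its arity; summing:
  r: 30;  q: 30^2 = 900
Total ground atoms: 30 + 900 = 930.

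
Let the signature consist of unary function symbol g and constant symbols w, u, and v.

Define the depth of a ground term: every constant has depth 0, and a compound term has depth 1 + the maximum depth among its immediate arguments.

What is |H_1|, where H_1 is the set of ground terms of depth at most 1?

Write N_k for the number of ground terms of depth ≤ k. A term of depth ≤ k is either a constant or a function symbol applied to arguments of depth ≤ k−1, so N_k = 3 + N_{k-1}.
N_0 = 3
N_1 = 3 + 3 = 6
Explicitly: w, u, v, g(w), g(u), g(v).

6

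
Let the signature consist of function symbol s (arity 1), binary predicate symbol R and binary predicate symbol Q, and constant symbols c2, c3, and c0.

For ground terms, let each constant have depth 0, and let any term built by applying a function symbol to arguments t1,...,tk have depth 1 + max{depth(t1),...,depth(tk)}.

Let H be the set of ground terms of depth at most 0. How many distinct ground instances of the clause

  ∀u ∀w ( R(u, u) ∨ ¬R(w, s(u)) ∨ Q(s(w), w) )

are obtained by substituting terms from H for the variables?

9

Ground terms of depth ≤ 0:
  Write N_k for the number of ground terms of depth ≤ k. A term of depth ≤ k is either a constant or a function symbol applied to arguments of depth ≤ k−1, so N_k = 3 + N_{k-1}.
  N_0 = 3
  Explicitly: c2, c3, c0.
So there are 3 ground terms available for substitution.
Each of u, w ranges independently over the available ground terms, and distinct assignments produce distinct instances.
Number of ground instances = 3^2 = 9.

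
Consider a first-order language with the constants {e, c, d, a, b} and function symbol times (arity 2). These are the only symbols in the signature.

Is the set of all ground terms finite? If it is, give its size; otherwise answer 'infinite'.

The signature has at least one function symbol (times, arity 2) and at least one constant (e).
Iterating times gives infinitely many distinct ground terms: e, times(e, e), times(times(e, e), times(e, e)), ...
So the Herbrand universe is infinite.

infinite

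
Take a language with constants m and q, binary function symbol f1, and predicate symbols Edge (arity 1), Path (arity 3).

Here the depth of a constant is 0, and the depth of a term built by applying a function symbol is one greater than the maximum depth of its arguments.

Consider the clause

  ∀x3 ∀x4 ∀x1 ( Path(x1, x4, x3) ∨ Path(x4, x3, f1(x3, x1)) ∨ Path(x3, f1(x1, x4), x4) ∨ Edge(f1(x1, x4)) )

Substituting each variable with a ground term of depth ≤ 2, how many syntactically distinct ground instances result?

54872

Ground terms of depth ≤ 2:
  Count level by level. With function symbols f1/2, the terms of depth ≤ k are the 2 constants together with each function applied to depth-≤(k−1) tuples, so N_k = 2 + N_{k-1}^2.
  N_0 = 2
  N_1 = 2 + 2^2 = 6
  N_2 = 2 + 6^2 = 38
So there are 38 ground terms available for substitution.
There are 3 variables to instantiate (x3, x4, x1), each occurring in at least one literal, so different choices give different ground instances.
Number of ground instances = 38^3 = 54872.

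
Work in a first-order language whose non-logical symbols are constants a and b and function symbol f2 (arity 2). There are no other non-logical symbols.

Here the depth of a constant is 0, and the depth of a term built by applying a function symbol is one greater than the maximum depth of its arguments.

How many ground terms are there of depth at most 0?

If N_k denotes the number of depth-≤k ground terms, the 2 constants give N_0 = 2, and each function symbol of arity r contributes N_{k-1}^r new terms at level k: N_k = 2 + N_{k-1}^2.
N_0 = 2
Explicitly: a, b.

2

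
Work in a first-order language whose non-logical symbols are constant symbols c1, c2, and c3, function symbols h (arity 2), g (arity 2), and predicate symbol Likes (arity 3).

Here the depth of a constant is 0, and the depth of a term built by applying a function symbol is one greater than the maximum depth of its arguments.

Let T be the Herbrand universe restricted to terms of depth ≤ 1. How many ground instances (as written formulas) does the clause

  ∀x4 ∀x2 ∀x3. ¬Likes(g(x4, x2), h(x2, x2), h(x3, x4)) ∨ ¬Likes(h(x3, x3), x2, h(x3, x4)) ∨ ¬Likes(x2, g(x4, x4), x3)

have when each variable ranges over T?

Ground terms of depth ≤ 1:
  Write N_k for the number of ground terms of depth ≤ k. A term of depth ≤ k is either a constant or a function symbol applied to arguments of depth ≤ k−1, so N_k = 3 + N_{k-1}^2 + N_{k-1}^2.
  N_0 = 3
  N_1 = 3 + 3^2 + 3^2 = 21
So there are 21 ground terms available for substitution.
There are 3 variables to instantiate (x4, x2, x3), each occurring in at least one literal, so different choices give different ground instances.
Number of ground instances = 21^3 = 9261.

9261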